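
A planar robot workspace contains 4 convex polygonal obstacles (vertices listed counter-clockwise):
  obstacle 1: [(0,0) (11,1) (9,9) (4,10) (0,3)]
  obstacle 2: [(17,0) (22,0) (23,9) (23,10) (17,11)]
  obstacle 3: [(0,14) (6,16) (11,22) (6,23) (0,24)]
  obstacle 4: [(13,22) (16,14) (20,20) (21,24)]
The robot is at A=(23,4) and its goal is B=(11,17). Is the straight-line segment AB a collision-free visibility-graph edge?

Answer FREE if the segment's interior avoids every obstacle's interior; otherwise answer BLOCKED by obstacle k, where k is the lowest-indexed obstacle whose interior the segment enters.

Obstacle 1 [(0,0) (11,1) (9,9) (4,10) (0,3)]:
  edge (0,0)–(11,1): clear
  edge (11,1)–(9,9): clear
  edge (9,9)–(4,10): clear
  edge (4,10)–(0,3): clear
  edge (0,3)–(0,0): clear
  midpoint (17,21/2) outside
  → clear
Obstacle 2 [(17,0) (22,0) (23,9) (23,10) (17,11)]:
  edge (17,0)–(22,0): clear
  edge (22,0)–(23,9): crosses AB
  edge (23,9)–(23,10): clear
  edge (23,10)–(17,11): clear
  edge (17,11)–(17,0): crosses AB
  → BLOCKED
Obstacle 3 [(0,14) (6,16) (11,22) (6,23) (0,24)]:
  edge (0,14)–(6,16): clear
  edge (6,16)–(11,22): clear
  edge (11,22)–(6,23): clear
  edge (6,23)–(0,24): clear
  edge (0,24)–(0,14): clear
  midpoint (17,21/2) outside
  → clear
Obstacle 4 [(13,22) (16,14) (20,20) (21,24)]:
  edge (13,22)–(16,14): clear
  edge (16,14)–(20,20): clear
  edge (20,20)–(21,24): clear
  edge (21,24)–(13,22): clear
  midpoint (17,21/2) outside
  → clear

BLOCKED by obstacle 2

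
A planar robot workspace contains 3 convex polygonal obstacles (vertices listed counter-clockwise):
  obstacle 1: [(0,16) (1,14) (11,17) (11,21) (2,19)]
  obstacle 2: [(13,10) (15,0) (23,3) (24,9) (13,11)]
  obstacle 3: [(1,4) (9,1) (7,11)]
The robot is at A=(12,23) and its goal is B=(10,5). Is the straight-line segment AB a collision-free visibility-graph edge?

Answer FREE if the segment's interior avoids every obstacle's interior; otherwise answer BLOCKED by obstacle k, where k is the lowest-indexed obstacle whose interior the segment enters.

FREE

Obstacle 1 [(0,16) (1,14) (11,17) (11,21) (2,19)]:
  edge (0,16)–(1,14): clear
  edge (1,14)–(11,17): clear
  edge (11,17)–(11,21): clear
  edge (11,21)–(2,19): clear
  edge (2,19)–(0,16): clear
  midpoint (11,14) outside
  → clear
Obstacle 2 [(13,10) (15,0) (23,3) (24,9) (13,11)]:
  edge (13,10)–(15,0): clear
  edge (15,0)–(23,3): clear
  edge (23,3)–(24,9): clear
  edge (24,9)–(13,11): clear
  edge (13,11)–(13,10): clear
  midpoint (11,14) outside
  → clear
Obstacle 3 [(1,4) (9,1) (7,11)]:
  edge (1,4)–(9,1): clear
  edge (9,1)–(7,11): clear
  edge (7,11)–(1,4): clear
  midpoint (11,14) outside
  → clear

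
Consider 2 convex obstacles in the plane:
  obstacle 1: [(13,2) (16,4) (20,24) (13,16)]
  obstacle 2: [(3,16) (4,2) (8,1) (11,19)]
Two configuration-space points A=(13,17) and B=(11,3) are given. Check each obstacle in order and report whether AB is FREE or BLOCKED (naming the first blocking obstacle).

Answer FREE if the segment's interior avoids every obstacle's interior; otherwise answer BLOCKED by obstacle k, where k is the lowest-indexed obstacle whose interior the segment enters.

Obstacle 1 [(13,2) (16,4) (20,24) (13,16)]:
  edge (13,2)–(16,4): clear
  edge (16,4)–(20,24): clear
  edge (20,24)–(13,16): clear
  edge (13,16)–(13,2): clear
  midpoint (12,10) outside
  → clear
Obstacle 2 [(3,16) (4,2) (8,1) (11,19)]:
  edge (3,16)–(4,2): clear
  edge (4,2)–(8,1): clear
  edge (8,1)–(11,19): clear
  edge (11,19)–(3,16): clear
  midpoint (12,10) outside
  → clear

FREE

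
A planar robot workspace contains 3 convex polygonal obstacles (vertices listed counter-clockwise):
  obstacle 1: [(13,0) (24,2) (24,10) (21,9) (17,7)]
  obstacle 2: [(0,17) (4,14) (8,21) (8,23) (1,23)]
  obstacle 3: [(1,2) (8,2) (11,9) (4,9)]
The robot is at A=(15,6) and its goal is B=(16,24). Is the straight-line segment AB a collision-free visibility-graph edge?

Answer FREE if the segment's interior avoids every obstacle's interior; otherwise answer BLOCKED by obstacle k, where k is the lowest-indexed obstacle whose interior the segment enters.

Obstacle 1 [(13,0) (24,2) (24,10) (21,9) (17,7)]:
  edge (13,0)–(24,2): clear
  edge (24,2)–(24,10): clear
  edge (24,10)–(21,9): clear
  edge (21,9)–(17,7): clear
  edge (17,7)–(13,0): clear
  midpoint (31/2,15) outside
  → clear
Obstacle 2 [(0,17) (4,14) (8,21) (8,23) (1,23)]:
  edge (0,17)–(4,14): clear
  edge (4,14)–(8,21): clear
  edge (8,21)–(8,23): clear
  edge (8,23)–(1,23): clear
  edge (1,23)–(0,17): clear
  midpoint (31/2,15) outside
  → clear
Obstacle 3 [(1,2) (8,2) (11,9) (4,9)]:
  edge (1,2)–(8,2): clear
  edge (8,2)–(11,9): clear
  edge (11,9)–(4,9): clear
  edge (4,9)–(1,2): clear
  midpoint (31/2,15) outside
  → clear

FREE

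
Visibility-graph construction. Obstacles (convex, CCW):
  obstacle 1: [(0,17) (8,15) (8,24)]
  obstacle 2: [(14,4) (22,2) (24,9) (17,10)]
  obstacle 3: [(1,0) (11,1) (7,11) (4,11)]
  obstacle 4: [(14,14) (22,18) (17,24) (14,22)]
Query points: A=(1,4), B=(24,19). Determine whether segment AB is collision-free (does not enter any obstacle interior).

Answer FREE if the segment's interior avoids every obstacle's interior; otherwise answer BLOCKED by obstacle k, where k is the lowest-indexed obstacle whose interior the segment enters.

BLOCKED by obstacle 3

Obstacle 1 [(0,17) (8,15) (8,24)]:
  edge (0,17)–(8,15): clear
  edge (8,15)–(8,24): clear
  edge (8,24)–(0,17): clear
  midpoint (25/2,23/2) outside
  → clear
Obstacle 2 [(14,4) (22,2) (24,9) (17,10)]:
  edge (14,4)–(22,2): clear
  edge (22,2)–(24,9): clear
  edge (24,9)–(17,10): clear
  edge (17,10)–(14,4): clear
  midpoint (25/2,23/2) outside
  → clear
Obstacle 3 [(1,0) (11,1) (7,11) (4,11)]:
  edge (1,0)–(11,1): clear
  edge (11,1)–(7,11): crosses AB
  edge (7,11)–(4,11): clear
  edge (4,11)–(1,0): crosses AB
  → BLOCKED
Obstacle 4 [(14,14) (22,18) (17,24) (14,22)]:
  edge (14,14)–(22,18): clear
  edge (22,18)–(17,24): clear
  edge (17,24)–(14,22): clear
  edge (14,22)–(14,14): clear
  midpoint (25/2,23/2) outside
  → clear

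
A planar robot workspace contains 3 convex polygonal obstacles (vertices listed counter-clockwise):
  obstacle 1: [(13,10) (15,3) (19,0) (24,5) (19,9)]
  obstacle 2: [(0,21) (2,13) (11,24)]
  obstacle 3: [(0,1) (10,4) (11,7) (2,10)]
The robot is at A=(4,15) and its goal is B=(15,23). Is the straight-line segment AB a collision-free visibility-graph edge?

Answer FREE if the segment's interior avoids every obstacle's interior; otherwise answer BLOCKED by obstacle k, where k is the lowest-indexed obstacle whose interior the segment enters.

Obstacle 1 [(13,10) (15,3) (19,0) (24,5) (19,9)]:
  edge (13,10)–(15,3): clear
  edge (15,3)–(19,0): clear
  edge (19,0)–(24,5): clear
  edge (24,5)–(19,9): clear
  edge (19,9)–(13,10): clear
  midpoint (19/2,19) outside
  → clear
Obstacle 2 [(0,21) (2,13) (11,24)]:
  edge (0,21)–(2,13): clear
  edge (2,13)–(11,24): clear
  edge (11,24)–(0,21): clear
  midpoint (19/2,19) outside
  → clear
Obstacle 3 [(0,1) (10,4) (11,7) (2,10)]:
  edge (0,1)–(10,4): clear
  edge (10,4)–(11,7): clear
  edge (11,7)–(2,10): clear
  edge (2,10)–(0,1): clear
  midpoint (19/2,19) outside
  → clear

FREE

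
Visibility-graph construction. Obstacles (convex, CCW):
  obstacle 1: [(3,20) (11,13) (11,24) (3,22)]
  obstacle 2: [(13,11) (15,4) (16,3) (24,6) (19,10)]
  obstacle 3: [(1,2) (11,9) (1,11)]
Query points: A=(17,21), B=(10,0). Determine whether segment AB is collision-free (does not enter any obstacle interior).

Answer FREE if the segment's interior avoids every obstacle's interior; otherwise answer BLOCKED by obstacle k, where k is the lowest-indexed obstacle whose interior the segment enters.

BLOCKED by obstacle 2

Obstacle 1 [(3,20) (11,13) (11,24) (3,22)]:
  edge (3,20)–(11,13): clear
  edge (11,13)–(11,24): clear
  edge (11,24)–(3,22): clear
  edge (3,22)–(3,20): clear
  midpoint (27/2,21/2) outside
  → clear
Obstacle 2 [(13,11) (15,4) (16,3) (24,6) (19,10)]:
  edge (13,11)–(15,4): crosses AB
  edge (15,4)–(16,3): clear
  edge (16,3)–(24,6): clear
  edge (24,6)–(19,10): clear
  edge (19,10)–(13,11): crosses AB
  → BLOCKED
Obstacle 3 [(1,2) (11,9) (1,11)]:
  edge (1,2)–(11,9): clear
  edge (11,9)–(1,11): clear
  edge (1,11)–(1,2): clear
  midpoint (27/2,21/2) outside
  → clear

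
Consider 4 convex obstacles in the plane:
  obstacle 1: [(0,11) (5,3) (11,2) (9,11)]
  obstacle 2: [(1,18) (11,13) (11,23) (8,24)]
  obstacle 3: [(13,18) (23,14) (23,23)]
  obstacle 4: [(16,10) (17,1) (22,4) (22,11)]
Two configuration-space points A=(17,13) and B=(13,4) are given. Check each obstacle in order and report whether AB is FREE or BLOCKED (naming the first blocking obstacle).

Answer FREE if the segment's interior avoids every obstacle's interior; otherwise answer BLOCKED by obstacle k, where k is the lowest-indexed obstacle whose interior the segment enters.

FREE

Obstacle 1 [(0,11) (5,3) (11,2) (9,11)]:
  edge (0,11)–(5,3): clear
  edge (5,3)–(11,2): clear
  edge (11,2)–(9,11): clear
  edge (9,11)–(0,11): clear
  midpoint (15,17/2) outside
  → clear
Obstacle 2 [(1,18) (11,13) (11,23) (8,24)]:
  edge (1,18)–(11,13): clear
  edge (11,13)–(11,23): clear
  edge (11,23)–(8,24): clear
  edge (8,24)–(1,18): clear
  midpoint (15,17/2) outside
  → clear
Obstacle 3 [(13,18) (23,14) (23,23)]:
  edge (13,18)–(23,14): clear
  edge (23,14)–(23,23): clear
  edge (23,23)–(13,18): clear
  midpoint (15,17/2) outside
  → clear
Obstacle 4 [(16,10) (17,1) (22,4) (22,11)]:
  edge (16,10)–(17,1): clear
  edge (17,1)–(22,4): clear
  edge (22,4)–(22,11): clear
  edge (22,11)–(16,10): clear
  midpoint (15,17/2) outside
  → clear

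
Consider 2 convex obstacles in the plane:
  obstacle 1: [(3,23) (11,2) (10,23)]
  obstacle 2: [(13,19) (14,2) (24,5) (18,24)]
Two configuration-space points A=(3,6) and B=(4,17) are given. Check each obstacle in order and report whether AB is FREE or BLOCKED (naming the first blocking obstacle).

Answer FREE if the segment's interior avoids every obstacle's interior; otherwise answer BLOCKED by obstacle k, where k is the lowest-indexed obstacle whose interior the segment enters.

Obstacle 1 [(3,23) (11,2) (10,23)]:
  edge (3,23)–(11,2): clear
  edge (11,2)–(10,23): clear
  edge (10,23)–(3,23): clear
  midpoint (7/2,23/2) outside
  → clear
Obstacle 2 [(13,19) (14,2) (24,5) (18,24)]:
  edge (13,19)–(14,2): clear
  edge (14,2)–(24,5): clear
  edge (24,5)–(18,24): clear
  edge (18,24)–(13,19): clear
  midpoint (7/2,23/2) outside
  → clear

FREE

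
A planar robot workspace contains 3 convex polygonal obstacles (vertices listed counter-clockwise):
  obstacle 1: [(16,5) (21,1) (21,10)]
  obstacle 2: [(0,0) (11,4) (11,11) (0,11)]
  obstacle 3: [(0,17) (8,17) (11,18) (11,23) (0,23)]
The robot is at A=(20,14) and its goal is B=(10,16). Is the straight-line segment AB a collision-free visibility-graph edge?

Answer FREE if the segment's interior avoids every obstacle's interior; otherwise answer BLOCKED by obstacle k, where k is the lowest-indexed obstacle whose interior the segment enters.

Obstacle 1 [(16,5) (21,1) (21,10)]:
  edge (16,5)–(21,1): clear
  edge (21,1)–(21,10): clear
  edge (21,10)–(16,5): clear
  midpoint (15,15) outside
  → clear
Obstacle 2 [(0,0) (11,4) (11,11) (0,11)]:
  edge (0,0)–(11,4): clear
  edge (11,4)–(11,11): clear
  edge (11,11)–(0,11): clear
  edge (0,11)–(0,0): clear
  midpoint (15,15) outside
  → clear
Obstacle 3 [(0,17) (8,17) (11,18) (11,23) (0,23)]:
  edge (0,17)–(8,17): clear
  edge (8,17)–(11,18): clear
  edge (11,18)–(11,23): clear
  edge (11,23)–(0,23): clear
  edge (0,23)–(0,17): clear
  midpoint (15,15) outside
  → clear

FREE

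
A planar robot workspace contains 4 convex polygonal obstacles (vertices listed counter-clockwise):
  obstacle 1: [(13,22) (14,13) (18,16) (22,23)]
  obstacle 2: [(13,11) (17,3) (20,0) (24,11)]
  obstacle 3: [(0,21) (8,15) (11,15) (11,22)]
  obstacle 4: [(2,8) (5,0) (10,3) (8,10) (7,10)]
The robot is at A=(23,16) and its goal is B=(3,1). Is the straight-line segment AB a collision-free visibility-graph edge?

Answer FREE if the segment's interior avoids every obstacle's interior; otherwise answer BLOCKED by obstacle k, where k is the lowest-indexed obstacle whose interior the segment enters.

BLOCKED by obstacle 2

Obstacle 1 [(13,22) (14,13) (18,16) (22,23)]:
  edge (13,22)–(14,13): clear
  edge (14,13)–(18,16): clear
  edge (18,16)–(22,23): clear
  edge (22,23)–(13,22): clear
  midpoint (13,17/2) outside
  → clear
Obstacle 2 [(13,11) (17,3) (20,0) (24,11)]:
  edge (13,11)–(17,3): crosses AB
  edge (17,3)–(20,0): clear
  edge (20,0)–(24,11): clear
  edge (24,11)–(13,11): crosses AB
  → BLOCKED
Obstacle 3 [(0,21) (8,15) (11,15) (11,22)]:
  edge (0,21)–(8,15): clear
  edge (8,15)–(11,15): clear
  edge (11,15)–(11,22): clear
  edge (11,22)–(0,21): clear
  midpoint (13,17/2) outside
  → clear
Obstacle 4 [(2,8) (5,0) (10,3) (8,10) (7,10)]:
  edge (2,8)–(5,0): crosses AB
  edge (5,0)–(10,3): clear
  edge (10,3)–(8,10): crosses AB
  edge (8,10)–(7,10): clear
  edge (7,10)–(2,8): clear
  → BLOCKED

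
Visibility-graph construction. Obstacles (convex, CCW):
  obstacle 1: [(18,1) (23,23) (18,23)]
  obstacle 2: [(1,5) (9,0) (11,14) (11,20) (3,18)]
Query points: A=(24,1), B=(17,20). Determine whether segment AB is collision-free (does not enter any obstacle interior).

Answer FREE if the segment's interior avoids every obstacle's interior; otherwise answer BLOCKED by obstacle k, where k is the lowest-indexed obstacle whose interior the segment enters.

Obstacle 1 [(18,1) (23,23) (18,23)]:
  edge (18,1)–(23,23): crosses AB
  edge (23,23)–(18,23): clear
  edge (18,23)–(18,1): crosses AB
  → BLOCKED
Obstacle 2 [(1,5) (9,0) (11,14) (11,20) (3,18)]:
  edge (1,5)–(9,0): clear
  edge (9,0)–(11,14): clear
  edge (11,14)–(11,20): clear
  edge (11,20)–(3,18): clear
  edge (3,18)–(1,5): clear
  midpoint (41/2,21/2) outside
  → clear

BLOCKED by obstacle 1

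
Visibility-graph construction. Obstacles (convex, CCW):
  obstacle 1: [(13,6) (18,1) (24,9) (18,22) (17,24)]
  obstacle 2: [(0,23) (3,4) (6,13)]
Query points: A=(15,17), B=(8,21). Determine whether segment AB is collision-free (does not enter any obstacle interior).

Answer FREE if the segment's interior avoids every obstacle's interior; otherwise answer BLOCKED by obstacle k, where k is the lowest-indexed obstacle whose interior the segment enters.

FREE

Obstacle 1 [(13,6) (18,1) (24,9) (18,22) (17,24)]:
  edge (13,6)–(18,1): clear
  edge (18,1)–(24,9): clear
  edge (24,9)–(18,22): clear
  edge (18,22)–(17,24): clear
  edge (17,24)–(13,6): clear
  midpoint (23/2,19) outside
  → clear
Obstacle 2 [(0,23) (3,4) (6,13)]:
  edge (0,23)–(3,4): clear
  edge (3,4)–(6,13): clear
  edge (6,13)–(0,23): clear
  midpoint (23/2,19) outside
  → clear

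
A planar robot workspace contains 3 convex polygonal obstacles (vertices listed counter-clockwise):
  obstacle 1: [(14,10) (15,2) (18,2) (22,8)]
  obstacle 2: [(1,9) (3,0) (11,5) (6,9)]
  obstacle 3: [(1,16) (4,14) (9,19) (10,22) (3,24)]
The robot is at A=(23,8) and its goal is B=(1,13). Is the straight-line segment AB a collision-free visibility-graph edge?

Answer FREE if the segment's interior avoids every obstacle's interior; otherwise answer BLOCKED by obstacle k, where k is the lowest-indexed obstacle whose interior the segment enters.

Obstacle 1 [(14,10) (15,2) (18,2) (22,8)]:
  edge (14,10)–(15,2): clear
  edge (15,2)–(18,2): clear
  edge (18,2)–(22,8): clear
  edge (22,8)–(14,10): clear
  midpoint (12,21/2) outside
  → clear
Obstacle 2 [(1,9) (3,0) (11,5) (6,9)]:
  edge (1,9)–(3,0): clear
  edge (3,0)–(11,5): clear
  edge (11,5)–(6,9): clear
  edge (6,9)–(1,9): clear
  midpoint (12,21/2) outside
  → clear
Obstacle 3 [(1,16) (4,14) (9,19) (10,22) (3,24)]:
  edge (1,16)–(4,14): clear
  edge (4,14)–(9,19): clear
  edge (9,19)–(10,22): clear
  edge (10,22)–(3,24): clear
  edge (3,24)–(1,16): clear
  midpoint (12,21/2) outside
  → clear

FREE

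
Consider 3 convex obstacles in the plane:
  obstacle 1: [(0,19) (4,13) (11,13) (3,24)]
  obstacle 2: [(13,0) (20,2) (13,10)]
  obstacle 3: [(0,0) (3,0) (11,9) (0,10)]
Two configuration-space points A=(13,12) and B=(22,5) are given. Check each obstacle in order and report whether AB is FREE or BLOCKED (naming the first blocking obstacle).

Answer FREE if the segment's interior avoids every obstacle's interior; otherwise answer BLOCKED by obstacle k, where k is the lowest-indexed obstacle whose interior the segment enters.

Obstacle 1 [(0,19) (4,13) (11,13) (3,24)]:
  edge (0,19)–(4,13): clear
  edge (4,13)–(11,13): clear
  edge (11,13)–(3,24): clear
  edge (3,24)–(0,19): clear
  midpoint (35/2,17/2) outside
  → clear
Obstacle 2 [(13,0) (20,2) (13,10)]:
  edge (13,0)–(20,2): clear
  edge (20,2)–(13,10): clear
  edge (13,10)–(13,0): clear
  midpoint (35/2,17/2) outside
  → clear
Obstacle 3 [(0,0) (3,0) (11,9) (0,10)]:
  edge (0,0)–(3,0): clear
  edge (3,0)–(11,9): clear
  edge (11,9)–(0,10): clear
  edge (0,10)–(0,0): clear
  midpoint (35/2,17/2) outside
  → clear

FREE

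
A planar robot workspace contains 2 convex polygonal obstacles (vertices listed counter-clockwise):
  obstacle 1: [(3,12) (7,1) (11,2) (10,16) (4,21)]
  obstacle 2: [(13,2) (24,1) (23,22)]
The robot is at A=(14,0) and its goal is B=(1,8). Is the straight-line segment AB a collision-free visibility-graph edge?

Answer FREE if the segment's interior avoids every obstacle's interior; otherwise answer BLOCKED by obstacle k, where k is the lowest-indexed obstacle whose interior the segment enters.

Obstacle 1 [(3,12) (7,1) (11,2) (10,16) (4,21)]:
  edge (3,12)–(7,1): crosses AB
  edge (7,1)–(11,2): crosses AB
  edge (11,2)–(10,16): clear
  edge (10,16)–(4,21): clear
  edge (4,21)–(3,12): clear
  → BLOCKED
Obstacle 2 [(13,2) (24,1) (23,22)]:
  edge (13,2)–(24,1): clear
  edge (24,1)–(23,22): clear
  edge (23,22)–(13,2): clear
  midpoint (15/2,4) outside
  → clear

BLOCKED by obstacle 1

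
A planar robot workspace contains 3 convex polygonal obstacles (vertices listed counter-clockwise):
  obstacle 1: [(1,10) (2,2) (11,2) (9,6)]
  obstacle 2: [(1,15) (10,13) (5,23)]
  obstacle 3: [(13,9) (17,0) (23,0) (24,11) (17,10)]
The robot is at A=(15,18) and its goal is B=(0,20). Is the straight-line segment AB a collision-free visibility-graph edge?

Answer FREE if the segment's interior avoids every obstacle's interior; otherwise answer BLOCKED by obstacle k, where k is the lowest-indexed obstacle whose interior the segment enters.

Obstacle 1 [(1,10) (2,2) (11,2) (9,6)]:
  edge (1,10)–(2,2): clear
  edge (2,2)–(11,2): clear
  edge (11,2)–(9,6): clear
  edge (9,6)–(1,10): clear
  midpoint (15/2,19) outside
  → clear
Obstacle 2 [(1,15) (10,13) (5,23)]:
  edge (1,15)–(10,13): clear
  edge (10,13)–(5,23): crosses AB
  edge (5,23)–(1,15): crosses AB
  → BLOCKED
Obstacle 3 [(13,9) (17,0) (23,0) (24,11) (17,10)]:
  edge (13,9)–(17,0): clear
  edge (17,0)–(23,0): clear
  edge (23,0)–(24,11): clear
  edge (24,11)–(17,10): clear
  edge (17,10)–(13,9): clear
  midpoint (15/2,19) outside
  → clear

BLOCKED by obstacle 2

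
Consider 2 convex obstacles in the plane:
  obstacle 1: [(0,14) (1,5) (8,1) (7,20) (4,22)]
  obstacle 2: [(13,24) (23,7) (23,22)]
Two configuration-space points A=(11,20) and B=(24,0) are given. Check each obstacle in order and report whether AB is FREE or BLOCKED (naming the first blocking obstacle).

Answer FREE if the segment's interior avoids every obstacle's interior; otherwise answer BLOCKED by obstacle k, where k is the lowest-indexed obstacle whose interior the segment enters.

Obstacle 1 [(0,14) (1,5) (8,1) (7,20) (4,22)]:
  edge (0,14)–(1,5): clear
  edge (1,5)–(8,1): clear
  edge (8,1)–(7,20): clear
  edge (7,20)–(4,22): clear
  edge (4,22)–(0,14): clear
  midpoint (35/2,10) outside
  → clear
Obstacle 2 [(13,24) (23,7) (23,22)]:
  edge (13,24)–(23,7): clear
  edge (23,7)–(23,22): clear
  edge (23,22)–(13,24): clear
  midpoint (35/2,10) outside
  → clear

FREE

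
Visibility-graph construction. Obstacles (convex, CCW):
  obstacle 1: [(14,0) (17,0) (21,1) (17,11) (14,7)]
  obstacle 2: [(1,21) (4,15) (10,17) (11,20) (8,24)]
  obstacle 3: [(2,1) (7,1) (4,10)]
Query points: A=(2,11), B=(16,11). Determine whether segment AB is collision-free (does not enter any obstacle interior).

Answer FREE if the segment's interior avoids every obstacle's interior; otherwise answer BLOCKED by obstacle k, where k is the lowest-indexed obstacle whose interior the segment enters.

FREE

Obstacle 1 [(14,0) (17,0) (21,1) (17,11) (14,7)]:
  edge (14,0)–(17,0): clear
  edge (17,0)–(21,1): clear
  edge (21,1)–(17,11): clear
  edge (17,11)–(14,7): clear
  edge (14,7)–(14,0): clear
  midpoint (9,11) outside
  → clear
Obstacle 2 [(1,21) (4,15) (10,17) (11,20) (8,24)]:
  edge (1,21)–(4,15): clear
  edge (4,15)–(10,17): clear
  edge (10,17)–(11,20): clear
  edge (11,20)–(8,24): clear
  edge (8,24)–(1,21): clear
  midpoint (9,11) outside
  → clear
Obstacle 3 [(2,1) (7,1) (4,10)]:
  edge (2,1)–(7,1): clear
  edge (7,1)–(4,10): clear
  edge (4,10)–(2,1): clear
  midpoint (9,11) outside
  → clear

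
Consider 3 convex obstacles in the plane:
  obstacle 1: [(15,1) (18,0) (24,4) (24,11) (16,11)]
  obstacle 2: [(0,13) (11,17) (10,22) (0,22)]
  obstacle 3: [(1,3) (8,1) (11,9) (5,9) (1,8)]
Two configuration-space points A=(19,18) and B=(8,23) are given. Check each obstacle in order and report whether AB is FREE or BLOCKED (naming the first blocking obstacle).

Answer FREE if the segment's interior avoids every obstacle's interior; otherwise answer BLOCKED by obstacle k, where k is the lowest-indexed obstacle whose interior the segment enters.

Obstacle 1 [(15,1) (18,0) (24,4) (24,11) (16,11)]:
  edge (15,1)–(18,0): clear
  edge (18,0)–(24,4): clear
  edge (24,4)–(24,11): clear
  edge (24,11)–(16,11): clear
  edge (16,11)–(15,1): clear
  midpoint (27/2,41/2) outside
  → clear
Obstacle 2 [(0,13) (11,17) (10,22) (0,22)]:
  edge (0,13)–(11,17): clear
  edge (11,17)–(10,22): clear
  edge (10,22)–(0,22): clear
  edge (0,22)–(0,13): clear
  midpoint (27/2,41/2) outside
  → clear
Obstacle 3 [(1,3) (8,1) (11,9) (5,9) (1,8)]:
  edge (1,3)–(8,1): clear
  edge (8,1)–(11,9): clear
  edge (11,9)–(5,9): clear
  edge (5,9)–(1,8): clear
  edge (1,8)–(1,3): clear
  midpoint (27/2,41/2) outside
  → clear

FREE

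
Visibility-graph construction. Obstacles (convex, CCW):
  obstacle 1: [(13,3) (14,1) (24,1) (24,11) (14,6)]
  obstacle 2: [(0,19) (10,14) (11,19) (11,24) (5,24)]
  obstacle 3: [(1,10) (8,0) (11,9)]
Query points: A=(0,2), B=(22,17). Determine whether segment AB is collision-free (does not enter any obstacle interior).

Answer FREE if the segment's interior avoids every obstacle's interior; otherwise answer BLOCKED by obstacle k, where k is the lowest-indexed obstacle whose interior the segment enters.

Obstacle 1 [(13,3) (14,1) (24,1) (24,11) (14,6)]:
  edge (13,3)–(14,1): clear
  edge (14,1)–(24,1): clear
  edge (24,1)–(24,11): clear
  edge (24,11)–(14,6): clear
  edge (14,6)–(13,3): clear
  midpoint (11,19/2) outside
  → clear
Obstacle 2 [(0,19) (10,14) (11,19) (11,24) (5,24)]:
  edge (0,19)–(10,14): clear
  edge (10,14)–(11,19): clear
  edge (11,19)–(11,24): clear
  edge (11,24)–(5,24): clear
  edge (5,24)–(0,19): clear
  midpoint (11,19/2) outside
  → clear
Obstacle 3 [(1,10) (8,0) (11,9)]:
  edge (1,10)–(8,0): crosses AB
  edge (8,0)–(11,9): clear
  edge (11,9)–(1,10): crosses AB
  → BLOCKED

BLOCKED by obstacle 3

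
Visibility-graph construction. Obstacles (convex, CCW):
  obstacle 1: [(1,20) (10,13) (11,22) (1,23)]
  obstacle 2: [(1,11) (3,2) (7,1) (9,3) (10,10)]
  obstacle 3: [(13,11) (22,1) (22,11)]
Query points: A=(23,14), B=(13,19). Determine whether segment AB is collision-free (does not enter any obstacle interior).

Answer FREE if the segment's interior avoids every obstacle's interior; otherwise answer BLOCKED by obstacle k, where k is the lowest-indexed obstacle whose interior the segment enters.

FREE

Obstacle 1 [(1,20) (10,13) (11,22) (1,23)]:
  edge (1,20)–(10,13): clear
  edge (10,13)–(11,22): clear
  edge (11,22)–(1,23): clear
  edge (1,23)–(1,20): clear
  midpoint (18,33/2) outside
  → clear
Obstacle 2 [(1,11) (3,2) (7,1) (9,3) (10,10)]:
  edge (1,11)–(3,2): clear
  edge (3,2)–(7,1): clear
  edge (7,1)–(9,3): clear
  edge (9,3)–(10,10): clear
  edge (10,10)–(1,11): clear
  midpoint (18,33/2) outside
  → clear
Obstacle 3 [(13,11) (22,1) (22,11)]:
  edge (13,11)–(22,1): clear
  edge (22,1)–(22,11): clear
  edge (22,11)–(13,11): clear
  midpoint (18,33/2) outside
  → clear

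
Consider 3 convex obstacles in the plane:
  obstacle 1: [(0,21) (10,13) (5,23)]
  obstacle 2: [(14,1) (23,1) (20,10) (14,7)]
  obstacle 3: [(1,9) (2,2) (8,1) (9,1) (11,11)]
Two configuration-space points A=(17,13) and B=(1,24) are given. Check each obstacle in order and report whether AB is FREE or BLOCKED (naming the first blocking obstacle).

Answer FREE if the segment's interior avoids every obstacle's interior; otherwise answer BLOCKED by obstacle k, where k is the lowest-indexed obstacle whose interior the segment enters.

Obstacle 1 [(0,21) (10,13) (5,23)]:
  edge (0,21)–(10,13): clear
  edge (10,13)–(5,23): crosses AB
  edge (5,23)–(0,21): crosses AB
  → BLOCKED
Obstacle 2 [(14,1) (23,1) (20,10) (14,7)]:
  edge (14,1)–(23,1): clear
  edge (23,1)–(20,10): clear
  edge (20,10)–(14,7): clear
  edge (14,7)–(14,1): clear
  midpoint (9,37/2) outside
  → clear
Obstacle 3 [(1,9) (2,2) (8,1) (9,1) (11,11)]:
  edge (1,9)–(2,2): clear
  edge (2,2)–(8,1): clear
  edge (8,1)–(9,1): clear
  edge (9,1)–(11,11): clear
  edge (11,11)–(1,9): clear
  midpoint (9,37/2) outside
  → clear

BLOCKED by obstacle 1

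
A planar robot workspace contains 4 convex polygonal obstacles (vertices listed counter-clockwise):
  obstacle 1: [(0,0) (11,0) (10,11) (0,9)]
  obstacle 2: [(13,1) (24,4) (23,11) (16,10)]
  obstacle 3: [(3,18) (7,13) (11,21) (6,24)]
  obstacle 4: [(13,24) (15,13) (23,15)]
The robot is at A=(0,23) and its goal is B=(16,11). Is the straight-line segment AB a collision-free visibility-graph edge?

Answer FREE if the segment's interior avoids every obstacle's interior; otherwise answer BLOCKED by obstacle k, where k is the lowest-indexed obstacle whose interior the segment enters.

BLOCKED by obstacle 3

Obstacle 1 [(0,0) (11,0) (10,11) (0,9)]:
  edge (0,0)–(11,0): clear
  edge (11,0)–(10,11): clear
  edge (10,11)–(0,9): clear
  edge (0,9)–(0,0): clear
  midpoint (8,17) outside
  → clear
Obstacle 2 [(13,1) (24,4) (23,11) (16,10)]:
  edge (13,1)–(24,4): clear
  edge (24,4)–(23,11): clear
  edge (23,11)–(16,10): clear
  edge (16,10)–(13,1): clear
  midpoint (8,17) outside
  → clear
Obstacle 3 [(3,18) (7,13) (11,21) (6,24)]:
  edge (3,18)–(7,13): clear
  edge (7,13)–(11,21): crosses AB
  edge (11,21)–(6,24): clear
  edge (6,24)–(3,18): crosses AB
  → BLOCKED
Obstacle 4 [(13,24) (15,13) (23,15)]:
  edge (13,24)–(15,13): clear
  edge (15,13)–(23,15): clear
  edge (23,15)–(13,24): clear
  midpoint (8,17) outside
  → clear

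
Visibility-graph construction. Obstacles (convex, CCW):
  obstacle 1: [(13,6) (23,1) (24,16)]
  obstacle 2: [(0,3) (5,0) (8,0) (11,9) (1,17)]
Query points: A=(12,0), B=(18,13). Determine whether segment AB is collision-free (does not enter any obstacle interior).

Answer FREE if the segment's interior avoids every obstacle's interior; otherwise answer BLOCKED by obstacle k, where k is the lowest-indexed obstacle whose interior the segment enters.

Obstacle 1 [(13,6) (23,1) (24,16)]:
  edge (13,6)–(23,1): crosses AB
  edge (23,1)–(24,16): clear
  edge (24,16)–(13,6): crosses AB
  → BLOCKED
Obstacle 2 [(0,3) (5,0) (8,0) (11,9) (1,17)]:
  edge (0,3)–(5,0): clear
  edge (5,0)–(8,0): clear
  edge (8,0)–(11,9): clear
  edge (11,9)–(1,17): clear
  edge (1,17)–(0,3): clear
  midpoint (15,13/2) outside
  → clear

BLOCKED by obstacle 1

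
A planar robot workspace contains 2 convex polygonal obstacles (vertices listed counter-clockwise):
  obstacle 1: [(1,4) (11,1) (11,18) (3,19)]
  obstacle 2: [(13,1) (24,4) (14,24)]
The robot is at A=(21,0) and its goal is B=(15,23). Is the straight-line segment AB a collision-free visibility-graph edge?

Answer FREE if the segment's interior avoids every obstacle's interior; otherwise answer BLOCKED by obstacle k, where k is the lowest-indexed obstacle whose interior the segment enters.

Obstacle 1 [(1,4) (11,1) (11,18) (3,19)]:
  edge (1,4)–(11,1): clear
  edge (11,1)–(11,18): clear
  edge (11,18)–(3,19): clear
  edge (3,19)–(1,4): clear
  midpoint (18,23/2) outside
  → clear
Obstacle 2 [(13,1) (24,4) (14,24)]:
  edge (13,1)–(24,4): crosses AB
  edge (24,4)–(14,24): crosses AB
  edge (14,24)–(13,1): clear
  → BLOCKED

BLOCKED by obstacle 2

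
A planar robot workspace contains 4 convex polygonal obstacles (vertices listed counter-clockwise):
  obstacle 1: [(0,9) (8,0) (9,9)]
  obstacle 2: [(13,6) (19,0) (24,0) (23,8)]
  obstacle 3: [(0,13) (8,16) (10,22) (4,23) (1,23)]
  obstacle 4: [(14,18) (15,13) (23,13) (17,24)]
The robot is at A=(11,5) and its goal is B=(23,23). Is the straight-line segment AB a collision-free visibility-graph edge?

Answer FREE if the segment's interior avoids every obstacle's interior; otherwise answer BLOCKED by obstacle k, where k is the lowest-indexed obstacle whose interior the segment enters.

Obstacle 1 [(0,9) (8,0) (9,9)]:
  edge (0,9)–(8,0): clear
  edge (8,0)–(9,9): clear
  edge (9,9)–(0,9): clear
  midpoint (17,14) outside
  → clear
Obstacle 2 [(13,6) (19,0) (24,0) (23,8)]:
  edge (13,6)–(19,0): clear
  edge (19,0)–(24,0): clear
  edge (24,0)–(23,8): clear
  edge (23,8)–(13,6): clear
  midpoint (17,14) outside
  → clear
Obstacle 3 [(0,13) (8,16) (10,22) (4,23) (1,23)]:
  edge (0,13)–(8,16): clear
  edge (8,16)–(10,22): clear
  edge (10,22)–(4,23): clear
  edge (4,23)–(1,23): clear
  edge (1,23)–(0,13): clear
  midpoint (17,14) outside
  → clear
Obstacle 4 [(14,18) (15,13) (23,13) (17,24)]:
  edge (14,18)–(15,13): clear
  edge (15,13)–(23,13): crosses AB
  edge (23,13)–(17,24): crosses AB
  edge (17,24)–(14,18): clear
  → BLOCKED

BLOCKED by obstacle 4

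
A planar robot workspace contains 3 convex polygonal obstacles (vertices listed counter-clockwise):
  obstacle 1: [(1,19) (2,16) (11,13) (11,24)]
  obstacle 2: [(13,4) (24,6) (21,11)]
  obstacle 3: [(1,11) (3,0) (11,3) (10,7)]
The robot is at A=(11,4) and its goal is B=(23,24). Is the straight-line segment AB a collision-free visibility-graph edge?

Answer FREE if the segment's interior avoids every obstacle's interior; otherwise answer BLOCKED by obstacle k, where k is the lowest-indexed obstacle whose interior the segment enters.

FREE

Obstacle 1 [(1,19) (2,16) (11,13) (11,24)]:
  edge (1,19)–(2,16): clear
  edge (2,16)–(11,13): clear
  edge (11,13)–(11,24): clear
  edge (11,24)–(1,19): clear
  midpoint (17,14) outside
  → clear
Obstacle 2 [(13,4) (24,6) (21,11)]:
  edge (13,4)–(24,6): clear
  edge (24,6)–(21,11): clear
  edge (21,11)–(13,4): clear
  midpoint (17,14) outside
  → clear
Obstacle 3 [(1,11) (3,0) (11,3) (10,7)]:
  edge (1,11)–(3,0): clear
  edge (3,0)–(11,3): clear
  edge (11,3)–(10,7): clear
  edge (10,7)–(1,11): clear
  midpoint (17,14) outside
  → clear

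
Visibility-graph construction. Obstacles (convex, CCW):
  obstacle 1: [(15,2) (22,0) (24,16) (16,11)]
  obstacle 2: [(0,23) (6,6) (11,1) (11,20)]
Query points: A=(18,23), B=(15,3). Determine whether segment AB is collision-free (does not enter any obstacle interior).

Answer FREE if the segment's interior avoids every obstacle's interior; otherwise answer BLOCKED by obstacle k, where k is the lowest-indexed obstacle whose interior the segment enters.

Obstacle 1 [(15,2) (22,0) (24,16) (16,11)]:
  edge (15,2)–(22,0): clear
  edge (22,0)–(24,16): clear
  edge (24,16)–(16,11): crosses AB
  edge (16,11)–(15,2): crosses AB
  → BLOCKED
Obstacle 2 [(0,23) (6,6) (11,1) (11,20)]:
  edge (0,23)–(6,6): clear
  edge (6,6)–(11,1): clear
  edge (11,1)–(11,20): clear
  edge (11,20)–(0,23): clear
  midpoint (33/2,13) outside
  → clear

BLOCKED by obstacle 1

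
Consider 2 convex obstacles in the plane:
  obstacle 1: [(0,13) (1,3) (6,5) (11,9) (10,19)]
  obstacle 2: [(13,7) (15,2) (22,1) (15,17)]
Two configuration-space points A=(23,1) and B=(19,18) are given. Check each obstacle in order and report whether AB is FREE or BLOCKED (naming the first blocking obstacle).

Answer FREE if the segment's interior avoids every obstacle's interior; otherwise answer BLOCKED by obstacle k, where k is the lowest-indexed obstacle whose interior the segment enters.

Obstacle 1 [(0,13) (1,3) (6,5) (11,9) (10,19)]:
  edge (0,13)–(1,3): clear
  edge (1,3)–(6,5): clear
  edge (6,5)–(11,9): clear
  edge (11,9)–(10,19): clear
  edge (10,19)–(0,13): clear
  midpoint (21,19/2) outside
  → clear
Obstacle 2 [(13,7) (15,2) (22,1) (15,17)]:
  edge (13,7)–(15,2): clear
  edge (15,2)–(22,1): clear
  edge (22,1)–(15,17): clear
  edge (15,17)–(13,7): clear
  midpoint (21,19/2) outside
  → clear

FREE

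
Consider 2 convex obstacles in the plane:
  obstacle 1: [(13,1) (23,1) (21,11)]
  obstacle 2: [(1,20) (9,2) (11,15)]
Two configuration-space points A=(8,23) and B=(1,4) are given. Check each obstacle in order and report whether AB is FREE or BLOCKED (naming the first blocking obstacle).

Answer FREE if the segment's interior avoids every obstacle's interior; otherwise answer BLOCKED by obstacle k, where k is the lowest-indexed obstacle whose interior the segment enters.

Obstacle 1 [(13,1) (23,1) (21,11)]:
  edge (13,1)–(23,1): clear
  edge (23,1)–(21,11): clear
  edge (21,11)–(13,1): clear
  midpoint (9/2,27/2) outside
  → clear
Obstacle 2 [(1,20) (9,2) (11,15)]:
  edge (1,20)–(9,2): crosses AB
  edge (9,2)–(11,15): clear
  edge (11,15)–(1,20): crosses AB
  → BLOCKED

BLOCKED by obstacle 2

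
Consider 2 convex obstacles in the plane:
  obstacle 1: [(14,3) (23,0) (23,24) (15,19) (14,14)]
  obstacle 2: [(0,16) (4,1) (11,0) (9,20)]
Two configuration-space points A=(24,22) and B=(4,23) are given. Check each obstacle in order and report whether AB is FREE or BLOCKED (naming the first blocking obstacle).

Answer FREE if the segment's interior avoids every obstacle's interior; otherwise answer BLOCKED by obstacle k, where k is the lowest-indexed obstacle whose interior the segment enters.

BLOCKED by obstacle 1

Obstacle 1 [(14,3) (23,0) (23,24) (15,19) (14,14)]:
  edge (14,3)–(23,0): clear
  edge (23,0)–(23,24): crosses AB
  edge (23,24)–(15,19): crosses AB
  edge (15,19)–(14,14): clear
  edge (14,14)–(14,3): clear
  → BLOCKED
Obstacle 2 [(0,16) (4,1) (11,0) (9,20)]:
  edge (0,16)–(4,1): clear
  edge (4,1)–(11,0): clear
  edge (11,0)–(9,20): clear
  edge (9,20)–(0,16): clear
  midpoint (14,45/2) outside
  → clear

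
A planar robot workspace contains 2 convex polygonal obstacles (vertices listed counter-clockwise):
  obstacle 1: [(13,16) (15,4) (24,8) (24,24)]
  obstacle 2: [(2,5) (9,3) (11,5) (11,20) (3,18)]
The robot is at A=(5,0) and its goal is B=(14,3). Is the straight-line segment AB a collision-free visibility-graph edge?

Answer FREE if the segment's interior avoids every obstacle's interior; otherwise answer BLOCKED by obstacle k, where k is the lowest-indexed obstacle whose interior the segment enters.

Obstacle 1 [(13,16) (15,4) (24,8) (24,24)]:
  edge (13,16)–(15,4): clear
  edge (15,4)–(24,8): clear
  edge (24,8)–(24,24): clear
  edge (24,24)–(13,16): clear
  midpoint (19/2,3/2) outside
  → clear
Obstacle 2 [(2,5) (9,3) (11,5) (11,20) (3,18)]:
  edge (2,5)–(9,3): clear
  edge (9,3)–(11,5): clear
  edge (11,5)–(11,20): clear
  edge (11,20)–(3,18): clear
  edge (3,18)–(2,5): clear
  midpoint (19/2,3/2) outside
  → clear

FREE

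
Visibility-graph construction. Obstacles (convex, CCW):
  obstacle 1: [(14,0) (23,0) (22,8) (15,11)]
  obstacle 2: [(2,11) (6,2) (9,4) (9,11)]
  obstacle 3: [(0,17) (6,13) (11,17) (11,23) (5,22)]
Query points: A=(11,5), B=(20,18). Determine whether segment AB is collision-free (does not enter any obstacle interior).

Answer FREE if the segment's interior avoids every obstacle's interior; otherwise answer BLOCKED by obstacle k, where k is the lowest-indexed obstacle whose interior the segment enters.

BLOCKED by obstacle 1

Obstacle 1 [(14,0) (23,0) (22,8) (15,11)]:
  edge (14,0)–(23,0): clear
  edge (23,0)–(22,8): clear
  edge (22,8)–(15,11): crosses AB
  edge (15,11)–(14,0): crosses AB
  → BLOCKED
Obstacle 2 [(2,11) (6,2) (9,4) (9,11)]:
  edge (2,11)–(6,2): clear
  edge (6,2)–(9,4): clear
  edge (9,4)–(9,11): clear
  edge (9,11)–(2,11): clear
  midpoint (31/2,23/2) outside
  → clear
Obstacle 3 [(0,17) (6,13) (11,17) (11,23) (5,22)]:
  edge (0,17)–(6,13): clear
  edge (6,13)–(11,17): clear
  edge (11,17)–(11,23): clear
  edge (11,23)–(5,22): clear
  edge (5,22)–(0,17): clear
  midpoint (31/2,23/2) outside
  → clear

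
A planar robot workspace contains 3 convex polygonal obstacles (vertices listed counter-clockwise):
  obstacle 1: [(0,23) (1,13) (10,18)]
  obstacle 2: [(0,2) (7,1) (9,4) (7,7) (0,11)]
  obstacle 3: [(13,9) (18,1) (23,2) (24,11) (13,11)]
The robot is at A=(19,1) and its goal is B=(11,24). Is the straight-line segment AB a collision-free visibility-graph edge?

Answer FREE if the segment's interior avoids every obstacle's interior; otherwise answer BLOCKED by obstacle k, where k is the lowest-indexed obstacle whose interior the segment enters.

Obstacle 1 [(0,23) (1,13) (10,18)]:
  edge (0,23)–(1,13): clear
  edge (1,13)–(10,18): clear
  edge (10,18)–(0,23): clear
  midpoint (15,25/2) outside
  → clear
Obstacle 2 [(0,2) (7,1) (9,4) (7,7) (0,11)]:
  edge (0,2)–(7,1): clear
  edge (7,1)–(9,4): clear
  edge (9,4)–(7,7): clear
  edge (7,7)–(0,11): clear
  edge (0,11)–(0,2): clear
  midpoint (15,25/2) outside
  → clear
Obstacle 3 [(13,9) (18,1) (23,2) (24,11) (13,11)]:
  edge (13,9)–(18,1): clear
  edge (18,1)–(23,2): crosses AB
  edge (23,2)–(24,11): clear
  edge (24,11)–(13,11): crosses AB
  edge (13,11)–(13,9): clear
  → BLOCKED

BLOCKED by obstacle 3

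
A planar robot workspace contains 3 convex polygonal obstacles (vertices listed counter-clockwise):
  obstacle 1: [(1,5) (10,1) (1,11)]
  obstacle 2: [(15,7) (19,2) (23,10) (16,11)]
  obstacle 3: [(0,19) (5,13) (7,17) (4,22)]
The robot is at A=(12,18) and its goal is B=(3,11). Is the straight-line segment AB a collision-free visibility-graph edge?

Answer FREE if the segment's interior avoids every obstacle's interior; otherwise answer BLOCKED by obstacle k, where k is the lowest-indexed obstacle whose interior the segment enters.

Obstacle 1 [(1,5) (10,1) (1,11)]:
  edge (1,5)–(10,1): clear
  edge (10,1)–(1,11): clear
  edge (1,11)–(1,5): clear
  midpoint (15/2,29/2) outside
  → clear
Obstacle 2 [(15,7) (19,2) (23,10) (16,11)]:
  edge (15,7)–(19,2): clear
  edge (19,2)–(23,10): clear
  edge (23,10)–(16,11): clear
  edge (16,11)–(15,7): clear
  midpoint (15/2,29/2) outside
  → clear
Obstacle 3 [(0,19) (5,13) (7,17) (4,22)]:
  edge (0,19)–(5,13): clear
  edge (5,13)–(7,17): clear
  edge (7,17)–(4,22): clear
  edge (4,22)–(0,19): clear
  midpoint (15/2,29/2) outside
  → clear

FREE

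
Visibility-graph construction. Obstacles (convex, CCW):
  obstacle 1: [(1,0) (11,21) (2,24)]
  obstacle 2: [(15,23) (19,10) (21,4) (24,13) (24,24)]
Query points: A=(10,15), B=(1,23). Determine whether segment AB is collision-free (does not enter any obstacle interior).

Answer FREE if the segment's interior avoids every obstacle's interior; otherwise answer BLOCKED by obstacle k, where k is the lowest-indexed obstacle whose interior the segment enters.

Obstacle 1 [(1,0) (11,21) (2,24)]:
  edge (1,0)–(11,21): crosses AB
  edge (11,21)–(2,24): clear
  edge (2,24)–(1,0): crosses AB
  → BLOCKED
Obstacle 2 [(15,23) (19,10) (21,4) (24,13) (24,24)]:
  edge (15,23)–(19,10): clear
  edge (19,10)–(21,4): clear
  edge (21,4)–(24,13): clear
  edge (24,13)–(24,24): clear
  edge (24,24)–(15,23): clear
  midpoint (11/2,19) outside
  → clear

BLOCKED by obstacle 1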